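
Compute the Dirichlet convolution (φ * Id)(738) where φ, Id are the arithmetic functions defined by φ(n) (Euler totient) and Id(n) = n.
(φ * Id)(738) = 5103

Divisors of 738: [1, 2, 3, 6, 9, 18, 41, 82, 123, 246, 369, 738]. For each d | 738:
  d = 1: φ(1) · Id(738/1) = 1 · 738 = 738
  d = 2: φ(2) · Id(738/2) = 1 · 369 = 369
  d = 3: φ(3) · Id(738/3) = 2 · 246 = 492
  d = 6: φ(6) · Id(738/6) = 2 · 123 = 246
  d = 9: φ(9) · Id(738/9) = 6 · 82 = 492
  d = 18: φ(18) · Id(738/18) = 6 · 41 = 246
  d = 41: φ(41) · Id(738/41) = 40 · 18 = 720
  d = 82: φ(82) · Id(738/82) = 40 · 9 = 360
  d = 123: φ(123) · Id(738/123) = 80 · 6 = 480
  d = 246: φ(246) · Id(738/246) = 80 · 3 = 240
  d = 369: φ(369) · Id(738/369) = 240 · 2 = 480
  d = 738: φ(738) · Id(738/738) = 240 · 1 = 240
Summing: (φ * Id)(738) = 738 + 369 + 492 + 246 + 492 + 246 + 720 + 360 + 480 + 240 + 480 + 240 = 5103.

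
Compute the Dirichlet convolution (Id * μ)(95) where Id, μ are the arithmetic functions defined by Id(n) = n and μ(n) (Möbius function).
(Id * μ)(95) = 72

Divisors of 95: [1, 5, 19, 95]. For each d | 95:
  d = 1: Id(1) · μ(95/1) = 1 · 1 = 1
  d = 5: Id(5) · μ(95/5) = 5 · -1 = -5
  d = 19: Id(19) · μ(95/19) = 19 · -1 = -19
  d = 95: Id(95) · μ(95/95) = 95 · 1 = 95
Summing: (Id * μ)(95) = 1 + -5 + -19 + 95 = 72.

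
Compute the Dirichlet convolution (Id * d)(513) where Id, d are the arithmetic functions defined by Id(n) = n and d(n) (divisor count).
(Id * d)(513) = 1218

Divisors of 513: [1, 3, 9, 19, 27, 57, 171, 513]. For each d | 513:
  d = 1: Id(1) · d(513/1) = 1 · 8 = 8
  d = 3: Id(3) · d(513/3) = 3 · 6 = 18
  d = 9: Id(9) · d(513/9) = 9 · 4 = 36
  d = 19: Id(19) · d(513/19) = 19 · 4 = 76
  d = 27: Id(27) · d(513/27) = 27 · 2 = 54
  d = 57: Id(57) · d(513/57) = 57 · 3 = 171
  d = 171: Id(171) · d(513/171) = 171 · 2 = 342
  d = 513: Id(513) · d(513/513) = 513 · 1 = 513
Summing: (Id * d)(513) = 8 + 18 + 36 + 76 + 54 + 171 + 342 + 513 = 1218.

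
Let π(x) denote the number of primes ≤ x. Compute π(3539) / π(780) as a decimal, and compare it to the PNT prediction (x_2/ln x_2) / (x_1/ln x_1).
π(3539)/π(780) = 495/137 ≈ 3.6131;  PNT prediction ≈ 3.6975.

π(780) = 137 and π(3539) = 495, so π(3539)/π(780) ≈ 3.6131. The PNT-predicted ratio is (3539/ln(3539)) / (780/ln(780)) ≈ 3.6975. The two agree to within a few percent, as expected.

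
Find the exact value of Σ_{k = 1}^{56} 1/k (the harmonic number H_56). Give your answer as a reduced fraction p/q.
H_56 = 252476961434436524654789/54749786241679275146400

Direct summation: H_56 = 1 + 1/2 + ... + 1/56. The least common denominator is lcm(1, ..., 56) = 164249358725037825439200; over this denominator the numerator is 164249358725037825439200 + 82124679362518912719600 + 54749786241679275146400 + 41062339681259456359800 + 32849871745007565087840 + 27374893120839637573200 + 23464194103576832205600 + 20531169840629728179900 + 18249928747226425048800 + 16424935872503782543920 + 14931759884094347767200 + 13687446560419818786600 + 12634566055772140418400 + 11732097051788416102800 + 10949957248335855029280 + 10265584920314864089950 + 9661726983825754437600 + 9124964373613212524400 + 8644703090791464496800 + 8212467936251891271960 + 7821398034525610735200 + 7465879942047173883600 + 7141276466305992410400 + 6843723280209909393300 + 6569974349001513017568 + 6317283027886070209200 + 6083309582408808349600 + 5866048525894208051400 + 5663770990518545704800 + 5474978624167927514640 + 5298366410485091143200 + 5132792460157432044975 + 4977253294698115922400 + 4830863491912877218800 + 4692838820715366441120 + 4562482186806606262200 + 4439171857433454741600 + 4322351545395732248400 + 4211522018590713472800 + 4106233968125945635980 + 4006081920122873791200 + 3910699017262805367600 + 3819752528489251754400 + 3732939971023586941800 + 3649985749445285009760 + 3570638233152996205200 + 3494667206915698413600 + 3421861640104954696650 + 3352027729082404600800 + 3284987174500756508784 + 3220575661275251479200 + 3158641513943035104600 + 3099044504245996706400 + 3041654791204404174800 + 2986351976818869553440 + 2933024262947104025700 = 757430884303309573964367, so H_56 = 757430884303309573964367/164249358725037825439200; reducing by gcd(757430884303309573964367, 164249358725037825439200) = 3 gives 252476961434436524654789/54749786241679275146400 ≈ 4.61147. (The PNT-adjacent estimate ln(56) + γ ≈ 4.60257 matches within O(1/n).)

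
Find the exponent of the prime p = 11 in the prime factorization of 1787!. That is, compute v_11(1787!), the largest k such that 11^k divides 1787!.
v_11(1787!) = 177

Legendre's formula: v_p(n!) = Σ_{k ≥ 1} ⌊n / p^k⌋. For p = 11, n = 1787, the terms are:
  ⌊1787/11^1⌋ = ⌊1787/11⌋ = 162
  ⌊1787/11^2⌋ = ⌊1787/121⌋ = 14
  ⌊1787/11^3⌋ = ⌊1787/1331⌋ = 1
(the next term ⌊1787/11^4⌋ = 0, terminating the sum). Summing: v_11(1787!) = 162 + 14 + 1 = 177.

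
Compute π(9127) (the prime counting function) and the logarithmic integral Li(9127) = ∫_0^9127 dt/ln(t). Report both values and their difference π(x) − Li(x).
π(9127) = 1131;  Li(9127) ≈ 1150.89;  π(x) − Li(x) ≈ -19.89.

Direct count of primes ≤ 9127 gives π(9127) = 1131. Numerical evaluation of the logarithmic integral gives Li(9127) ≈ 1150.89. The difference π(x) − Li(x) ≈ -19.89 is typically negative for small/moderate x (Li(x) overestimates), though Littlewood's theorem shows this sign changes infinitely often.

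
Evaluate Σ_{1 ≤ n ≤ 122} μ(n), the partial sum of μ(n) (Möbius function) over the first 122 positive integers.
Σ_{n ≤ 122} μ(n) = -2

Compute μ(n) for each 1 ≤ n ≤ 122: μ(1) = 1, μ(2) = -1, μ(3) = -1, μ(4) = 0, μ(5) = -1, μ(6) = 1, μ(7) = -1, μ(8) = 0, μ(9) = 0, μ(10) = 1, μ(11) = -1, μ(12) = 0, μ(13) = -1, μ(14) = 1, μ(15) = 1, μ(16) = 0, μ(17) = -1, μ(18) = 0, μ(19) = -1, μ(20) = 0, μ(21) = 1, μ(22) = 1, μ(23) = -1, μ(24) = 0, μ(25) = 0, μ(26) = 1, μ(27) = 0, μ(28) = 0, μ(29) = -1, μ(30) = -1, μ(31) = -1, μ(32) = 0, μ(33) = 1, μ(34) = 1, μ(35) = 1, μ(36) = 0, μ(37) = -1, μ(38) = 1, μ(39) = 1, μ(40) = 0, μ(41) = -1, μ(42) = -1, μ(43) = -1, μ(44) = 0, μ(45) = 0, μ(46) = 1, μ(47) = -1, μ(48) = 0, μ(49) = 0, μ(50) = 0, μ(51) = 1, μ(52) = 0, μ(53) = -1, μ(54) = 0, μ(55) = 1, μ(56) = 0, μ(57) = 1, μ(58) = 1, μ(59) = -1, μ(60) = 0, μ(61) = -1, μ(62) = 1, μ(63) = 0, μ(64) = 0, μ(65) = 1, μ(66) = -1, μ(67) = -1, μ(68) = 0, μ(69) = 1, μ(70) = -1, μ(71) = -1, μ(72) = 0, μ(73) = -1, μ(74) = 1, μ(75) = 0, μ(76) = 0, μ(77) = 1, μ(78) = -1, μ(79) = -1, μ(80) = 0, μ(81) = 0, μ(82) = 1, μ(83) = -1, μ(84) = 0, μ(85) = 1, μ(86) = 1, μ(87) = 1, μ(88) = 0, μ(89) = -1, μ(90) = 0, μ(91) = 1, μ(92) = 0, μ(93) = 1, μ(94) = 1, μ(95) = 1, μ(96) = 0, μ(97) = -1, μ(98) = 0, μ(99) = 0, μ(100) = 0, μ(101) = -1, μ(102) = -1, μ(103) = -1, μ(104) = 0, μ(105) = -1, μ(106) = 1, μ(107) = -1, μ(108) = 0, μ(109) = -1, μ(110) = -1, μ(111) = 1, μ(112) = 0, μ(113) = -1, μ(114) = -1, μ(115) = 1, μ(116) = 0, μ(117) = 0, μ(118) = 1, μ(119) = 1, μ(120) = 0, μ(121) = 0, μ(122) = 1. Summing all 122 values: -2. (Mertens function M(x) = Σ_{n ≤ x} μ(n); on average M(x) should be small (PNT ⟺ M(x) = o(x)).)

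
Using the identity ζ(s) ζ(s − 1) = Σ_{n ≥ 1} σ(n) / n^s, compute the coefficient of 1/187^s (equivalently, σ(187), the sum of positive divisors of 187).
σ(187) = 216

In the product (Σ m^0/m^s)(Σ k / k^s) = Σ (Σ_{d | n} d) / n^s, the coefficient of 1/n^s is σ(n) = Σ_{d | n} d. For n = 187, divisors are [1, 11, 17, 187]; summing: σ(187) = 216.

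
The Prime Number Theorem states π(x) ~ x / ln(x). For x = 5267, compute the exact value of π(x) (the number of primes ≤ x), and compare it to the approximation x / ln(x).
π(5267) = 698;  x/ln(x) ≈ 614.64;  relative error ≈ 11.94%.

Directly count primes up to 5267: π(5267) = 698. The PNT approximation gives 5267/ln(5267) ≈ 5267/8.56922 ≈ 614.64. Relative error (π(x) − x/ln(x)) / π(x) ≈ 11.94%; the approximation is known to undercount slightly (Li(x) is a better estimate).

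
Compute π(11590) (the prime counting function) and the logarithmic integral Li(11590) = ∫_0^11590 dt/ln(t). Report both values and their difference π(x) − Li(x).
π(11590) = 1394;  Li(11590) ≈ 1417.37;  π(x) − Li(x) ≈ -23.37.

Direct count of primes ≤ 11590 gives π(11590) = 1394. Numerical evaluation of the logarithmic integral gives Li(11590) ≈ 1417.37. The difference π(x) − Li(x) ≈ -23.37 is typically negative for small/moderate x (Li(x) overestimates), though Littlewood's theorem shows this sign changes infinitely often.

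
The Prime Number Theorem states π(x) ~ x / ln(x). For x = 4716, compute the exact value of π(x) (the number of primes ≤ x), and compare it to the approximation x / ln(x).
π(4716) = 635;  x/ln(x) ≈ 557.53;  relative error ≈ 12.20%.

Directly count primes up to 4716: π(4716) = 635. The PNT approximation gives 4716/ln(4716) ≈ 4716/8.45872 ≈ 557.53. Relative error (π(x) − x/ln(x)) / π(x) ≈ 12.20%; the approximation is known to undercount slightly (Li(x) is a better estimate).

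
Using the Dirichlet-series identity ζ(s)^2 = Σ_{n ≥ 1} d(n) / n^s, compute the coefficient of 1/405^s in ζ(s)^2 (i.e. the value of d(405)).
d(405) = 10

ζ(s)^2 = (Σ 1/m^s)(Σ 1/k^s). The coefficient of 1/n^s in the product is the number of ordered pairs (m, k) with mk = n, which equals d(n). For n = 405, divisors are [1, 3, 5, 9, 15, 27, 45, 81, 135, 405], so d(405) = 10.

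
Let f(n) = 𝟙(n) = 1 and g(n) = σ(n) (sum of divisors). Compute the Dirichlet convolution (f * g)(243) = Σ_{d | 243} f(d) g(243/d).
(𝟙 * σ)(243) = 543

Divisors of 243: [1, 3, 9, 27, 81, 243]. For each d | 243:
  d = 1: 𝟙(1) · σ(243/1) = 1 · 364 = 364
  d = 3: 𝟙(3) · σ(243/3) = 1 · 121 = 121
  d = 9: 𝟙(9) · σ(243/9) = 1 · 40 = 40
  d = 27: 𝟙(27) · σ(243/27) = 1 · 13 = 13
  d = 81: 𝟙(81) · σ(243/81) = 1 · 4 = 4
  d = 243: 𝟙(243) · σ(243/243) = 1 · 1 = 1
Summing: (𝟙 * σ)(243) = 364 + 121 + 40 + 13 + 4 + 1 = 543.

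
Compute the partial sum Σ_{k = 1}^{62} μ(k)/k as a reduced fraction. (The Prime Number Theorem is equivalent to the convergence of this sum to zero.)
Σ μ(k)/k = 1874648830674470878723/117288381359406970983270

Values of μ(k) for 1 ≤ k ≤ 62: μ(1) = 1, μ(2) = -1, μ(3) = -1, μ(5) = -1, μ(6) = 1, μ(7) = -1, μ(10) = 1, μ(11) = -1, μ(13) = -1, μ(14) = 1, μ(15) = 1, μ(17) = -1, μ(19) = -1, μ(21) = 1, μ(22) = 1, μ(23) = -1, μ(26) = 1, μ(29) = -1, μ(30) = -1, μ(31) = -1, μ(33) = 1, μ(34) = 1, μ(35) = 1, μ(37) = -1, μ(38) = 1, μ(39) = 1, μ(41) = -1, μ(42) = -1, μ(43) = -1, μ(46) = 1, μ(47) = -1, μ(51) = 1, μ(53) = -1, μ(55) = 1, μ(57) = 1, μ(58) = 1, μ(59) = -1, μ(61) = -1, μ(62) = 1, with μ = 0 on non-squarefree integers. Summing μ(k)/k for k where μ(k) ≠ 0 gives 1874648830674470878723/117288381359406970983270 ≈ 0.0160. (PNT ⟺ this sum → 0 as n → ∞.)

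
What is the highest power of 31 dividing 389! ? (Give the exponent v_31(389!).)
v_31(389!) = 12

Legendre's formula: v_p(n!) = Σ_{k ≥ 1} ⌊n / p^k⌋. For p = 31, n = 389, the terms are:
  ⌊389/31^1⌋ = ⌊389/31⌋ = 12
(the next term ⌊389/31^2⌋ = 0, terminating the sum). Summing: v_31(389!) = 12 = 12.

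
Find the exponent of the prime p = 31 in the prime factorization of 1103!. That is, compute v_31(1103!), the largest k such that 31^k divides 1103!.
v_31(1103!) = 36

Legendre's formula: v_p(n!) = Σ_{k ≥ 1} ⌊n / p^k⌋. For p = 31, n = 1103, the terms are:
  ⌊1103/31^1⌋ = ⌊1103/31⌋ = 35
  ⌊1103/31^2⌋ = ⌊1103/961⌋ = 1
(the next term ⌊1103/31^3⌋ = 0, terminating the sum). Summing: v_31(1103!) = 35 + 1 = 36.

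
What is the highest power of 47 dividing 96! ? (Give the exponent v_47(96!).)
v_47(96!) = 2

Legendre's formula: v_p(n!) = Σ_{k ≥ 1} ⌊n / p^k⌋. For p = 47, n = 96, the terms are:
  ⌊96/47^1⌋ = ⌊96/47⌋ = 2
(the next term ⌊96/47^2⌋ = 0, terminating the sum). Summing: v_47(96!) = 2 = 2.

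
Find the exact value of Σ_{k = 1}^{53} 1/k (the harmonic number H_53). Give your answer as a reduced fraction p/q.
H_53 = 748469853272339196210427/164249358725037825439200

Direct summation: H_53 = 1 + 1/2 + ... + 1/53. The least common denominator is lcm(1, ..., 53) = 164249358725037825439200; over this denominator the numerator is 164249358725037825439200 + 82124679362518912719600 + 54749786241679275146400 + 41062339681259456359800 + 32849871745007565087840 + 27374893120839637573200 + 23464194103576832205600 + 20531169840629728179900 + 18249928747226425048800 + 16424935872503782543920 + 14931759884094347767200 + 13687446560419818786600 + 12634566055772140418400 + 11732097051788416102800 + 10949957248335855029280 + 10265584920314864089950 + 9661726983825754437600 + 9124964373613212524400 + 8644703090791464496800 + 8212467936251891271960 + 7821398034525610735200 + 7465879942047173883600 + 7141276466305992410400 + 6843723280209909393300 + 6569974349001513017568 + 6317283027886070209200 + 6083309582408808349600 + 5866048525894208051400 + 5663770990518545704800 + 5474978624167927514640 + 5298366410485091143200 + 5132792460157432044975 + 4977253294698115922400 + 4830863491912877218800 + 4692838820715366441120 + 4562482186806606262200 + 4439171857433454741600 + 4322351545395732248400 + 4211522018590713472800 + 4106233968125945635980 + 4006081920122873791200 + 3910699017262805367600 + 3819752528489251754400 + 3732939971023586941800 + 3649985749445285009760 + 3570638233152996205200 + 3494667206915698413600 + 3421861640104954696650 + 3352027729082404600800 + 3284987174500756508784 + 3220575661275251479200 + 3158641513943035104600 + 3099044504245996706400 = 748469853272339196210427, so H_53 = 748469853272339196210427/164249358725037825439200 (already in lowest terms) ≈ 4.55691. (The PNT-adjacent estimate ln(53) + γ ≈ 4.54751 matches within O(1/n).)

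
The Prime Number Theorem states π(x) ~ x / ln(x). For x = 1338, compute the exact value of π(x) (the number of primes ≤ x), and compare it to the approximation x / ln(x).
π(1338) = 217;  x/ln(x) ≈ 185.86;  relative error ≈ 14.35%.

Directly count primes up to 1338: π(1338) = 217. The PNT approximation gives 1338/ln(1338) ≈ 1338/7.19893 ≈ 185.86. Relative error (π(x) − x/ln(x)) / π(x) ≈ 14.35%; the approximation is known to undercount slightly (Li(x) is a better estimate).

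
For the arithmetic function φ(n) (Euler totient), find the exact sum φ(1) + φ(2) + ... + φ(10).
Σ_{n ≤ 10} φ(n) = 32

Compute φ(n) for each 1 ≤ n ≤ 10: φ(1) = 1, φ(2) = 1, φ(3) = 2, φ(4) = 2, φ(5) = 4, φ(6) = 2, φ(7) = 6, φ(8) = 4, φ(9) = 6, φ(10) = 4. Summing all 10 values: 32. (Average order: Σ_{n ≤ x} φ(n) ~ (3/π²) x². For x = 10, (3/π²)·10² ≈ 30.40.)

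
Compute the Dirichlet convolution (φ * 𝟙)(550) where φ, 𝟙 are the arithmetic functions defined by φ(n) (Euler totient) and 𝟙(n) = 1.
(φ * 𝟙)(550) = 550

Divisors of 550: [1, 2, 5, 10, 11, 22, 25, 50, 55, 110, 275, 550]. For each d | 550:
  d = 1: φ(1) · 𝟙(550/1) = 1 · 1 = 1
  d = 2: φ(2) · 𝟙(550/2) = 1 · 1 = 1
  d = 5: φ(5) · 𝟙(550/5) = 4 · 1 = 4
  d = 10: φ(10) · 𝟙(550/10) = 4 · 1 = 4
  d = 11: φ(11) · 𝟙(550/11) = 10 · 1 = 10
  d = 22: φ(22) · 𝟙(550/22) = 10 · 1 = 10
  d = 25: φ(25) · 𝟙(550/25) = 20 · 1 = 20
  d = 50: φ(50) · 𝟙(550/50) = 20 · 1 = 20
  d = 55: φ(55) · 𝟙(550/55) = 40 · 1 = 40
  d = 110: φ(110) · 𝟙(550/110) = 40 · 1 = 40
  d = 275: φ(275) · 𝟙(550/275) = 200 · 1 = 200
  d = 550: φ(550) · 𝟙(550/550) = 200 · 1 = 200
Summing: (φ * 𝟙)(550) = 1 + 1 + 4 + 4 + 10 + 10 + 20 + 20 + 40 + 40 + 200 + 200 = 550.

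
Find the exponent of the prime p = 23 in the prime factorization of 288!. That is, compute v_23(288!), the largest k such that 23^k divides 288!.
v_23(288!) = 12

Legendre's formula: v_p(n!) = Σ_{k ≥ 1} ⌊n / p^k⌋. For p = 23, n = 288, the terms are:
  ⌊288/23^1⌋ = ⌊288/23⌋ = 12
(the next term ⌊288/23^2⌋ = 0, terminating the sum). Summing: v_23(288!) = 12 = 12.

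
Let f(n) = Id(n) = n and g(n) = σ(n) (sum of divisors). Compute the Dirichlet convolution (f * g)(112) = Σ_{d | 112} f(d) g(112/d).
(Id * σ)(112) = 1935

Divisors of 112: [1, 2, 4, 7, 8, 14, 16, 28, 56, 112]. For each d | 112:
  d = 1: Id(1) · σ(112/1) = 1 · 248 = 248
  d = 2: Id(2) · σ(112/2) = 2 · 120 = 240
  d = 4: Id(4) · σ(112/4) = 4 · 56 = 224
  d = 7: Id(7) · σ(112/7) = 7 · 31 = 217
  d = 8: Id(8) · σ(112/8) = 8 · 24 = 192
  d = 14: Id(14) · σ(112/14) = 14 · 15 = 210
  d = 16: Id(16) · σ(112/16) = 16 · 8 = 128
  d = 28: Id(28) · σ(112/28) = 28 · 7 = 196
  d = 56: Id(56) · σ(112/56) = 56 · 3 = 168
  d = 112: Id(112) · σ(112/112) = 112 · 1 = 112
Summing: (Id * σ)(112) = 248 + 240 + 224 + 217 + 192 + 210 + 128 + 196 + 168 + 112 = 1935.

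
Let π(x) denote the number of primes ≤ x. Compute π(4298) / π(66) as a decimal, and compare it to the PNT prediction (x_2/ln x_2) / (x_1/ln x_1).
π(4298)/π(66) = 590/18 ≈ 32.7778;  PNT prediction ≈ 32.6128.

π(66) = 18 and π(4298) = 590, so π(4298)/π(66) ≈ 32.7778. The PNT-predicted ratio is (4298/ln(4298)) / (66/ln(66)) ≈ 32.6128. The two agree to within a few percent, as expected.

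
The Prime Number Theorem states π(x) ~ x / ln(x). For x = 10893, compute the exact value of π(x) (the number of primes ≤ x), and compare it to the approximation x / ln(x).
π(10893) = 1325;  x/ln(x) ≈ 1171.81;  relative error ≈ 11.56%.

Directly count primes up to 10893: π(10893) = 1325. The PNT approximation gives 10893/ln(10893) ≈ 10893/9.29588 ≈ 1171.81. Relative error (π(x) − x/ln(x)) / π(x) ≈ 11.56%; the approximation is known to undercount slightly (Li(x) is a better estimate).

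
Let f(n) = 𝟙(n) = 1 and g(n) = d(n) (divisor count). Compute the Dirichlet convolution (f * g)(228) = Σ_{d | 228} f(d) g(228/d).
(𝟙 * d)(228) = 54

Divisors of 228: [1, 2, 3, 4, 6, 12, 19, 38, 57, 76, 114, 228]. For each d | 228:
  d = 1: 𝟙(1) · d(228/1) = 1 · 12 = 12
  d = 2: 𝟙(2) · d(228/2) = 1 · 8 = 8
  d = 3: 𝟙(3) · d(228/3) = 1 · 6 = 6
  d = 4: 𝟙(4) · d(228/4) = 1 · 4 = 4
  d = 6: 𝟙(6) · d(228/6) = 1 · 4 = 4
  d = 12: 𝟙(12) · d(228/12) = 1 · 2 = 2
  d = 19: 𝟙(19) · d(228/19) = 1 · 6 = 6
  d = 38: 𝟙(38) · d(228/38) = 1 · 4 = 4
  d = 57: 𝟙(57) · d(228/57) = 1 · 3 = 3
  d = 76: 𝟙(76) · d(228/76) = 1 · 2 = 2
  d = 114: 𝟙(114) · d(228/114) = 1 · 2 = 2
  d = 228: 𝟙(228) · d(228/228) = 1 · 1 = 1
Summing: (𝟙 * d)(228) = 12 + 8 + 6 + 4 + 4 + 2 + 6 + 4 + 3 + 2 + 2 + 1 = 54.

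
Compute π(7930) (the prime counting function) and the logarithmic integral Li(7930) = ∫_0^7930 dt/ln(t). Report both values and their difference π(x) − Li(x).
π(7930) = 1001;  Li(7930) ≈ 1018.62;  π(x) − Li(x) ≈ -17.62.

Direct count of primes ≤ 7930 gives π(7930) = 1001. Numerical evaluation of the logarithmic integral gives Li(7930) ≈ 1018.62. The difference π(x) − Li(x) ≈ -17.62 is typically negative for small/moderate x (Li(x) overestimates), though Littlewood's theorem shows this sign changes infinitely often.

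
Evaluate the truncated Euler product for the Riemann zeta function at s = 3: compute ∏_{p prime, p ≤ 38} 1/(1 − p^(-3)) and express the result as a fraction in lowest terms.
∏ = 10604865228312139577609245/8822952261265821355966464

The primes p ≤ 38 are [2, 3, 5, 7, 11, 13, 17, 19, 23, 29, 31, 37]. For each prime, (1 − 1/p^3)^(-1) = p^3 / (p^3 − 1). The product is (1 − 1/2^3)^(-1), (1 − 1/3^3)^(-1), (1 − 1/5^3)^(-1), (1 − 1/7^3)^(-1), (1 − 1/11^3)^(-1), (1 − 1/13^3)^(-1), (1 − 1/17^3)^(-1), (1 − 1/19^3)^(-1), (1 − 1/23^3)^(-1), (1 − 1/29^3)^(-1), (1 − 1/31^3)^(-1), (1 − 1/37^3)^(-1) = ∏ p^3 / (p^3 − 1) = 10604865228312139577609245/8822952261265821355966464.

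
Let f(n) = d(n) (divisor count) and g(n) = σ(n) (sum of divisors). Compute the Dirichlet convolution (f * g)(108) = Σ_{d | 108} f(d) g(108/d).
(d * σ)(108) = 1312

Divisors of 108: [1, 2, 3, 4, 6, 9, 12, 18, 27, 36, 54, 108]. For each d | 108:
  d = 1: d(1) · σ(108/1) = 1 · 280 = 280
  d = 2: d(2) · σ(108/2) = 2 · 120 = 240
  d = 3: d(3) · σ(108/3) = 2 · 91 = 182
  d = 4: d(4) · σ(108/4) = 3 · 40 = 120
  d = 6: d(6) · σ(108/6) = 4 · 39 = 156
  d = 9: d(9) · σ(108/9) = 3 · 28 = 84
  d = 12: d(12) · σ(108/12) = 6 · 13 = 78
  d = 18: d(18) · σ(108/18) = 6 · 12 = 72
  d = 27: d(27) · σ(108/27) = 4 · 7 = 28
  d = 36: d(36) · σ(108/36) = 9 · 4 = 36
  d = 54: d(54) · σ(108/54) = 8 · 3 = 24
  d = 108: d(108) · σ(108/108) = 12 · 1 = 12
Summing: (d * σ)(108) = 280 + 240 + 182 + 120 + 156 + 84 + 78 + 72 + 28 + 36 + 24 + 12 = 1312.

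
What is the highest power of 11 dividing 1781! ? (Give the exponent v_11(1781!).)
v_11(1781!) = 176

Legendre's formula: v_p(n!) = Σ_{k ≥ 1} ⌊n / p^k⌋. For p = 11, n = 1781, the terms are:
  ⌊1781/11^1⌋ = ⌊1781/11⌋ = 161
  ⌊1781/11^2⌋ = ⌊1781/121⌋ = 14
  ⌊1781/11^3⌋ = ⌊1781/1331⌋ = 1
(the next term ⌊1781/11^4⌋ = 0, terminating the sum). Summing: v_11(1781!) = 161 + 14 + 1 = 176.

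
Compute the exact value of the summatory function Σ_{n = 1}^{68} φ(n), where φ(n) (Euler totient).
Σ_{n ≤ 68} φ(n) = 1426

Compute φ(n) for each 1 ≤ n ≤ 68: φ(1) = 1, φ(2) = 1, φ(3) = 2, φ(4) = 2, φ(5) = 4, φ(6) = 2, φ(7) = 6, φ(8) = 4, φ(9) = 6, φ(10) = 4, φ(11) = 10, φ(12) = 4, φ(13) = 12, φ(14) = 6, φ(15) = 8, φ(16) = 8, φ(17) = 16, φ(18) = 6, φ(19) = 18, φ(20) = 8, φ(21) = 12, φ(22) = 10, φ(23) = 22, φ(24) = 8, φ(25) = 20, φ(26) = 12, φ(27) = 18, φ(28) = 12, φ(29) = 28, φ(30) = 8, φ(31) = 30, φ(32) = 16, φ(33) = 20, φ(34) = 16, φ(35) = 24, φ(36) = 12, φ(37) = 36, φ(38) = 18, φ(39) = 24, φ(40) = 16, φ(41) = 40, φ(42) = 12, φ(43) = 42, φ(44) = 20, φ(45) = 24, φ(46) = 22, φ(47) = 46, φ(48) = 16, φ(49) = 42, φ(50) = 20, φ(51) = 32, φ(52) = 24, φ(53) = 52, φ(54) = 18, φ(55) = 40, φ(56) = 24, φ(57) = 36, φ(58) = 28, φ(59) = 58, φ(60) = 16, φ(61) = 60, φ(62) = 30, φ(63) = 36, φ(64) = 32, φ(65) = 48, φ(66) = 20, φ(67) = 66, φ(68) = 32. Summing all 68 values: 1426. (Average order: Σ_{n ≤ x} φ(n) ~ (3/π²) x². For x = 68, (3/π²)·68² ≈ 1405.53.)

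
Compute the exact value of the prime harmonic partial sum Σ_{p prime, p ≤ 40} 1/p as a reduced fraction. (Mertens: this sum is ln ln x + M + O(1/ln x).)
Σ 1/p = 11819186711467/7420738134810

π(40) = 12, so the primes ≤ 40 are [2, 3, 5, 7, 11, 13, 17, 19, 23, 29, 31, 37]. Summing 1/p over these primes: 11819186711467/7420738134810 ≈ 1.5927. Mertens estimate ln ln(40) + 0.2615 ≈ 1.5668.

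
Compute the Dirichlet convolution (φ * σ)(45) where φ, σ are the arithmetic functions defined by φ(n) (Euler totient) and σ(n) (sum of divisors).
(φ * σ)(45) = 270

Divisors of 45: [1, 3, 5, 9, 15, 45]. For each d | 45:
  d = 1: φ(1) · σ(45/1) = 1 · 78 = 78
  d = 3: φ(3) · σ(45/3) = 2 · 24 = 48
  d = 5: φ(5) · σ(45/5) = 4 · 13 = 52
  d = 9: φ(9) · σ(45/9) = 6 · 6 = 36
  d = 15: φ(15) · σ(45/15) = 8 · 4 = 32
  d = 45: φ(45) · σ(45/45) = 24 · 1 = 24
Summing: (φ * σ)(45) = 78 + 48 + 52 + 36 + 32 + 24 = 270.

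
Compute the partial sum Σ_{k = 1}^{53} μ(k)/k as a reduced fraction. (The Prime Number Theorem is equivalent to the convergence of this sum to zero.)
Σ μ(k)/k = -214765271462202733/10863052825730014910

Values of μ(k) for 1 ≤ k ≤ 53: μ(1) = 1, μ(2) = -1, μ(3) = -1, μ(5) = -1, μ(6) = 1, μ(7) = -1, μ(10) = 1, μ(11) = -1, μ(13) = -1, μ(14) = 1, μ(15) = 1, μ(17) = -1, μ(19) = -1, μ(21) = 1, μ(22) = 1, μ(23) = -1, μ(26) = 1, μ(29) = -1, μ(30) = -1, μ(31) = -1, μ(33) = 1, μ(34) = 1, μ(35) = 1, μ(37) = -1, μ(38) = 1, μ(39) = 1, μ(41) = -1, μ(42) = -1, μ(43) = -1, μ(46) = 1, μ(47) = -1, μ(51) = 1, μ(53) = -1, with μ = 0 on non-squarefree integers. Summing μ(k)/k for k where μ(k) ≠ 0 gives -214765271462202733/10863052825730014910 ≈ -0.0198. (PNT ⟺ this sum → 0 as n → ∞.)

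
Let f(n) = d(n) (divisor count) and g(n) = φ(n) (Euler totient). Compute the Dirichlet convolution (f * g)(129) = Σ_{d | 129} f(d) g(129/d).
(d * φ)(129) = 176

Divisors of 129: [1, 3, 43, 129]. For each d | 129:
  d = 1: d(1) · φ(129/1) = 1 · 84 = 84
  d = 3: d(3) · φ(129/3) = 2 · 42 = 84
  d = 43: d(43) · φ(129/43) = 2 · 2 = 4
  d = 129: d(129) · φ(129/129) = 4 · 1 = 4
Summing: (d * φ)(129) = 84 + 84 + 4 + 4 = 176.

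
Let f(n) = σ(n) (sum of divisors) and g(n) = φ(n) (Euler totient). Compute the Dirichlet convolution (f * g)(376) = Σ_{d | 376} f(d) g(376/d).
(σ * φ)(376) = 3008

Divisors of 376: [1, 2, 4, 8, 47, 94, 188, 376]. For each d | 376:
  d = 1: σ(1) · φ(376/1) = 1 · 184 = 184
  d = 2: σ(2) · φ(376/2) = 3 · 92 = 276
  d = 4: σ(4) · φ(376/4) = 7 · 46 = 322
  d = 8: σ(8) · φ(376/8) = 15 · 46 = 690
  d = 47: σ(47) · φ(376/47) = 48 · 4 = 192
  d = 94: σ(94) · φ(376/94) = 144 · 2 = 288
  d = 188: σ(188) · φ(376/188) = 336 · 1 = 336
  d = 376: σ(376) · φ(376/376) = 720 · 1 = 720
Summing: (σ * φ)(376) = 184 + 276 + 322 + 690 + 192 + 288 + 336 + 720 = 3008.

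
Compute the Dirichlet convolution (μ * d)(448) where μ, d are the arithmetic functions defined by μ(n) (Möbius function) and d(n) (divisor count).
(μ * d)(448) = 1

Divisors of 448: [1, 2, 4, 7, 8, 14, 16, 28, 32, 56, 64, 112, 224, 448]. For each d | 448:
  d = 1: μ(1) · d(448/1) = 1 · 14 = 14
  d = 2: μ(2) · d(448/2) = -1 · 12 = -12
  d = 4: μ(4) · d(448/4) = 0 · 10 = 0
  d = 7: μ(7) · d(448/7) = -1 · 7 = -7
  d = 8: μ(8) · d(448/8) = 0 · 8 = 0
  d = 14: μ(14) · d(448/14) = 1 · 6 = 6
  d = 16: μ(16) · d(448/16) = 0 · 6 = 0
  d = 28: μ(28) · d(448/28) = 0 · 5 = 0
  d = 32: μ(32) · d(448/32) = 0 · 4 = 0
  d = 56: μ(56) · d(448/56) = 0 · 4 = 0
  d = 64: μ(64) · d(448/64) = 0 · 2 = 0
  d = 112: μ(112) · d(448/112) = 0 · 3 = 0
  d = 224: μ(224) · d(448/224) = 0 · 2 = 0
  d = 448: μ(448) · d(448/448) = 0 · 1 = 0
Summing: (μ * d)(448) = 14 + -12 + 0 + -7 + 0 + 6 + 0 + 0 + 0 + 0 + 0 + 0 + 0 + 0 = 1.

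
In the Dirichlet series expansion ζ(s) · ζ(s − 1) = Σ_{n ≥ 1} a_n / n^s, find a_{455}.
σ(455) = 672

In the product (Σ m^0/m^s)(Σ k / k^s) = Σ (Σ_{d | n} d) / n^s, the coefficient of 1/n^s is σ(n) = Σ_{d | n} d. For n = 455, divisors are [1, 5, 7, 13, 35, 65, 91, 455]; summing: σ(455) = 672.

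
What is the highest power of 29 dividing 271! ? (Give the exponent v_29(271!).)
v_29(271!) = 9

Legendre's formula: v_p(n!) = Σ_{k ≥ 1} ⌊n / p^k⌋. For p = 29, n = 271, the terms are:
  ⌊271/29^1⌋ = ⌊271/29⌋ = 9
(the next term ⌊271/29^2⌋ = 0, terminating the sum). Summing: v_29(271!) = 9 = 9.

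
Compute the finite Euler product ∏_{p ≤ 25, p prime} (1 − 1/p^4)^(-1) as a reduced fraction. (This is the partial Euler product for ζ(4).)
∏ = 179711034607426083154393/166042662475294310400000

The primes p ≤ 25 are [2, 3, 5, 7, 11, 13, 17, 19, 23]. For each prime, (1 − 1/p^4)^(-1) = p^4 / (p^4 − 1). The product is (1 − 1/2^4)^(-1), (1 − 1/3^4)^(-1), (1 − 1/5^4)^(-1), (1 − 1/7^4)^(-1), (1 − 1/11^4)^(-1), (1 − 1/13^4)^(-1), (1 − 1/17^4)^(-1), (1 − 1/19^4)^(-1), (1 − 1/23^4)^(-1) = ∏ p^4 / (p^4 − 1) = 179711034607426083154393/166042662475294310400000.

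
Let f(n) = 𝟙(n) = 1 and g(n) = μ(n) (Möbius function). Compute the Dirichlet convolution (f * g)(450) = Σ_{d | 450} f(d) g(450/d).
(𝟙 * μ)(450) = 0

Divisors of 450: [1, 2, 3, 5, 6, 9, 10, 15, 18, 25, 30, 45, 50, 75, 90, 150, 225, 450]. For each d | 450:
  d = 1: 𝟙(1) · μ(450/1) = 1 · 0 = 0
  d = 2: 𝟙(2) · μ(450/2) = 1 · 0 = 0
  d = 3: 𝟙(3) · μ(450/3) = 1 · 0 = 0
  d = 5: 𝟙(5) · μ(450/5) = 1 · 0 = 0
  d = 6: 𝟙(6) · μ(450/6) = 1 · 0 = 0
  d = 9: 𝟙(9) · μ(450/9) = 1 · 0 = 0
  d = 10: 𝟙(10) · μ(450/10) = 1 · 0 = 0
  d = 15: 𝟙(15) · μ(450/15) = 1 · -1 = -1
  d = 18: 𝟙(18) · μ(450/18) = 1 · 0 = 0
  d = 25: 𝟙(25) · μ(450/25) = 1 · 0 = 0
  d = 30: 𝟙(30) · μ(450/30) = 1 · 1 = 1
  d = 45: 𝟙(45) · μ(450/45) = 1 · 1 = 1
  d = 50: 𝟙(50) · μ(450/50) = 1 · 0 = 0
  d = 75: 𝟙(75) · μ(450/75) = 1 · 1 = 1
  d = 90: 𝟙(90) · μ(450/90) = 1 · -1 = -1
  d = 150: 𝟙(150) · μ(450/150) = 1 · -1 = -1
  d = 225: 𝟙(225) · μ(450/225) = 1 · -1 = -1
  d = 450: 𝟙(450) · μ(450/450) = 1 · 1 = 1
Summing: (𝟙 * μ)(450) = 0 + 0 + 0 + 0 + 0 + 0 + 0 + -1 + 0 + 0 + 1 + 1 + 0 + 1 + -1 + -1 + -1 + 1 = 0.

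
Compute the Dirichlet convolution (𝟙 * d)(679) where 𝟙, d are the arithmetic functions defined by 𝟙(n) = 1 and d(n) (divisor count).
(𝟙 * d)(679) = 9

Divisors of 679: [1, 7, 97, 679]. For each d | 679:
  d = 1: 𝟙(1) · d(679/1) = 1 · 4 = 4
  d = 7: 𝟙(7) · d(679/7) = 1 · 2 = 2
  d = 97: 𝟙(97) · d(679/97) = 1 · 2 = 2
  d = 679: 𝟙(679) · d(679/679) = 1 · 1 = 1
Summing: (𝟙 * d)(679) = 4 + 2 + 2 + 1 = 9.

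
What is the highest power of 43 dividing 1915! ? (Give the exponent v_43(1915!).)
v_43(1915!) = 45

Legendre's formula: v_p(n!) = Σ_{k ≥ 1} ⌊n / p^k⌋. For p = 43, n = 1915, the terms are:
  ⌊1915/43^1⌋ = ⌊1915/43⌋ = 44
  ⌊1915/43^2⌋ = ⌊1915/1849⌋ = 1
(the next term ⌊1915/43^3⌋ = 0, terminating the sum). Summing: v_43(1915!) = 44 + 1 = 45.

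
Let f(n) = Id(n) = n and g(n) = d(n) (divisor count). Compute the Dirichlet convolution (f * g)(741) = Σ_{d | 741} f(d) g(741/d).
(Id * d)(741) = 1575

Divisors of 741: [1, 3, 13, 19, 39, 57, 247, 741]. For each d | 741:
  d = 1: Id(1) · d(741/1) = 1 · 8 = 8
  d = 3: Id(3) · d(741/3) = 3 · 4 = 12
  d = 13: Id(13) · d(741/13) = 13 · 4 = 52
  d = 19: Id(19) · d(741/19) = 19 · 4 = 76
  d = 39: Id(39) · d(741/39) = 39 · 2 = 78
  d = 57: Id(57) · d(741/57) = 57 · 2 = 114
  d = 247: Id(247) · d(741/247) = 247 · 2 = 494
  d = 741: Id(741) · d(741/741) = 741 · 1 = 741
Summing: (Id * d)(741) = 8 + 12 + 52 + 76 + 78 + 114 + 494 + 741 = 1575.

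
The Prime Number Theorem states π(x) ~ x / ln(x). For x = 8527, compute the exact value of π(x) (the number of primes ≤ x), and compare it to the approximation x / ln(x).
π(8527) = 1063;  x/ln(x) ≈ 942.11;  relative error ≈ 11.37%.

Directly count primes up to 8527: π(8527) = 1063. The PNT approximation gives 8527/ln(8527) ≈ 8527/9.05099 ≈ 942.11. Relative error (π(x) − x/ln(x)) / π(x) ≈ 11.37%; the approximation is known to undercount slightly (Li(x) is a better estimate).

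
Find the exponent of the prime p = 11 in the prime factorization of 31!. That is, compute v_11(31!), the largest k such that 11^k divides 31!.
v_11(31!) = 2

Legendre's formula: v_p(n!) = Σ_{k ≥ 1} ⌊n / p^k⌋. For p = 11, n = 31, the terms are:
  ⌊31/11^1⌋ = ⌊31/11⌋ = 2
(the next term ⌊31/11^2⌋ = 0, terminating the sum). Summing: v_11(31!) = 2 = 2.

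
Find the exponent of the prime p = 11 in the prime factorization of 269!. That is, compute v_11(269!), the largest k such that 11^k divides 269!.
v_11(269!) = 26

Legendre's formula: v_p(n!) = Σ_{k ≥ 1} ⌊n / p^k⌋. For p = 11, n = 269, the terms are:
  ⌊269/11^1⌋ = ⌊269/11⌋ = 24
  ⌊269/11^2⌋ = ⌊269/121⌋ = 2
(the next term ⌊269/11^3⌋ = 0, terminating the sum). Summing: v_11(269!) = 24 + 2 = 26.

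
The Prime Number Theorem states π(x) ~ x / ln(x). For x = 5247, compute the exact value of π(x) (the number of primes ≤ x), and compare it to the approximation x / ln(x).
π(5247) = 697;  x/ln(x) ≈ 612.58;  relative error ≈ 12.11%.

Directly count primes up to 5247: π(5247) = 697. The PNT approximation gives 5247/ln(5247) ≈ 5247/8.56541 ≈ 612.58. Relative error (π(x) − x/ln(x)) / π(x) ≈ 12.11%; the approximation is known to undercount slightly (Li(x) is a better estimate).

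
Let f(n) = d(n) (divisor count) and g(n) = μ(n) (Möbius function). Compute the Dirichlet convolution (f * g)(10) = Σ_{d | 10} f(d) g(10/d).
(d * μ)(10) = 1

Divisors of 10: [1, 2, 5, 10]. For each d | 10:
  d = 1: d(1) · μ(10/1) = 1 · 1 = 1
  d = 2: d(2) · μ(10/2) = 2 · -1 = -2
  d = 5: d(5) · μ(10/5) = 2 · -1 = -2
  d = 10: d(10) · μ(10/10) = 4 · 1 = 4
Summing: (d * μ)(10) = 1 + -2 + -2 + 4 = 1.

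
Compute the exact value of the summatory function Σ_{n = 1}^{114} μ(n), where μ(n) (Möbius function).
Σ_{n ≤ 114} μ(n) = -6

Compute μ(n) for each 1 ≤ n ≤ 114: μ(1) = 1, μ(2) = -1, μ(3) = -1, μ(4) = 0, μ(5) = -1, μ(6) = 1, μ(7) = -1, μ(8) = 0, μ(9) = 0, μ(10) = 1, μ(11) = -1, μ(12) = 0, μ(13) = -1, μ(14) = 1, μ(15) = 1, μ(16) = 0, μ(17) = -1, μ(18) = 0, μ(19) = -1, μ(20) = 0, μ(21) = 1, μ(22) = 1, μ(23) = -1, μ(24) = 0, μ(25) = 0, μ(26) = 1, μ(27) = 0, μ(28) = 0, μ(29) = -1, μ(30) = -1, μ(31) = -1, μ(32) = 0, μ(33) = 1, μ(34) = 1, μ(35) = 1, μ(36) = 0, μ(37) = -1, μ(38) = 1, μ(39) = 1, μ(40) = 0, μ(41) = -1, μ(42) = -1, μ(43) = -1, μ(44) = 0, μ(45) = 0, μ(46) = 1, μ(47) = -1, μ(48) = 0, μ(49) = 0, μ(50) = 0, μ(51) = 1, μ(52) = 0, μ(53) = -1, μ(54) = 0, μ(55) = 1, μ(56) = 0, μ(57) = 1, μ(58) = 1, μ(59) = -1, μ(60) = 0, μ(61) = -1, μ(62) = 1, μ(63) = 0, μ(64) = 0, μ(65) = 1, μ(66) = -1, μ(67) = -1, μ(68) = 0, μ(69) = 1, μ(70) = -1, μ(71) = -1, μ(72) = 0, μ(73) = -1, μ(74) = 1, μ(75) = 0, μ(76) = 0, μ(77) = 1, μ(78) = -1, μ(79) = -1, μ(80) = 0, μ(81) = 0, μ(82) = 1, μ(83) = -1, μ(84) = 0, μ(85) = 1, μ(86) = 1, μ(87) = 1, μ(88) = 0, μ(89) = -1, μ(90) = 0, μ(91) = 1, μ(92) = 0, μ(93) = 1, μ(94) = 1, μ(95) = 1, μ(96) = 0, μ(97) = -1, μ(98) = 0, μ(99) = 0, μ(100) = 0, μ(101) = -1, μ(102) = -1, μ(103) = -1, μ(104) = 0, μ(105) = -1, μ(106) = 1, μ(107) = -1, μ(108) = 0, μ(109) = -1, μ(110) = -1, μ(111) = 1, μ(112) = 0, μ(113) = -1, μ(114) = -1. Summing all 114 values: -6. (Mertens function M(x) = Σ_{n ≤ x} μ(n); on average M(x) should be small (PNT ⟺ M(x) = o(x)).)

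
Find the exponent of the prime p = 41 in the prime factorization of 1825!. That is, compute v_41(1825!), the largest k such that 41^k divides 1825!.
v_41(1825!) = 45

Legendre's formula: v_p(n!) = Σ_{k ≥ 1} ⌊n / p^k⌋. For p = 41, n = 1825, the terms are:
  ⌊1825/41^1⌋ = ⌊1825/41⌋ = 44
  ⌊1825/41^2⌋ = ⌊1825/1681⌋ = 1
(the next term ⌊1825/41^3⌋ = 0, terminating the sum). Summing: v_41(1825!) = 44 + 1 = 45.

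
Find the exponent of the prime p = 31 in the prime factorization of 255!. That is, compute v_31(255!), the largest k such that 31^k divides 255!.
v_31(255!) = 8

Legendre's formula: v_p(n!) = Σ_{k ≥ 1} ⌊n / p^k⌋. For p = 31, n = 255, the terms are:
  ⌊255/31^1⌋ = ⌊255/31⌋ = 8
(the next term ⌊255/31^2⌋ = 0, terminating the sum). Summing: v_31(255!) = 8 = 8.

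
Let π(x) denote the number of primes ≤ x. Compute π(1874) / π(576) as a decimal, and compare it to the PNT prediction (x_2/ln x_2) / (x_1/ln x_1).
π(1874)/π(576) = 287/105 ≈ 2.7333;  PNT prediction ≈ 2.7441.

π(576) = 105 and π(1874) = 287, so π(1874)/π(576) ≈ 2.7333. The PNT-predicted ratio is (1874/ln(1874)) / (576/ln(576)) ≈ 2.7441. The two agree to within a few percent, as expected.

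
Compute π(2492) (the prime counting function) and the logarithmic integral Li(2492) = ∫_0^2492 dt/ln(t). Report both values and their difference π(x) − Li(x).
π(2492) = 367;  Li(2492) ≈ 378.59;  π(x) − Li(x) ≈ -11.59.

Direct count of primes ≤ 2492 gives π(2492) = 367. Numerical evaluation of the logarithmic integral gives Li(2492) ≈ 378.59. The difference π(x) − Li(x) ≈ -11.59 is typically negative for small/moderate x (Li(x) overestimates), though Littlewood's theorem shows this sign changes infinitely often.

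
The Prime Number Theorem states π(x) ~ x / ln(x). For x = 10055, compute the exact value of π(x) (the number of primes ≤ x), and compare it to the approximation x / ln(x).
π(10055) = 1233;  x/ln(x) ≈ 1091.06;  relative error ≈ 11.51%.

Directly count primes up to 10055: π(10055) = 1233. The PNT approximation gives 10055/ln(10055) ≈ 10055/9.21583 ≈ 1091.06. Relative error (π(x) − x/ln(x)) / π(x) ≈ 11.51%; the approximation is known to undercount slightly (Li(x) is a better estimate).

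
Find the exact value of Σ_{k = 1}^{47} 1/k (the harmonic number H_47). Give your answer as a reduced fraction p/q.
H_47 = 280682601097106968469/63245806209101973600

Direct summation: H_47 = 1 + 1/2 + ... + 1/47. The least common denominator is lcm(1, ..., 47) = 442720643463713815200; over this denominator the numerator is 442720643463713815200 + 221360321731856907600 + 147573547821237938400 + 110680160865928453800 + 88544128692742763040 + 73786773910618969200 + 63245806209101973600 + 55340080432964226900 + 49191182607079312800 + 44272064346371381520 + 40247331223973983200 + 36893386955309484600 + 34055434112593370400 + 31622903104550986800 + 29514709564247587680 + 27670040216482113450 + 26042390791983165600 + 24595591303539656400 + 23301086498090200800 + 22136032173185690760 + 21081935403033991200 + 20123665611986991600 + 19248723628857122400 + 18446693477654742300 + 17708825738548552608 + 17027717056296685200 + 16397060869026437600 + 15811451552275493400 + 15266229084955648800 + 14757354782123793840 + 14281311079474639200 + 13835020108241056725 + 13415777074657994400 + 13021195395991582800 + 12649161241820394720 + 12297795651769828200 + 11965422796316589600 + 11650543249045100400 + 11351811370864456800 + 11068016086592845380 + 10798064474724727200 + 10540967701516995600 + 10295828917760786400 + 10061832805993495800 + 9838236521415862560 + 9624361814428561200 + 9419588158802421600 = 1964778207679748779283, so H_47 = 1964778207679748779283/442720643463713815200; reducing by gcd(1964778207679748779283, 442720643463713815200) = 7 gives 280682601097106968469/63245806209101973600 ≈ 4.43796. (The PNT-adjacent estimate ln(47) + γ ≈ 4.42736 matches within O(1/n).)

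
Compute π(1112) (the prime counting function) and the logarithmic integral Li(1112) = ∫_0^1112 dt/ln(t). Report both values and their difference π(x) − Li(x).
π(1112) = 186;  Li(1112) ≈ 193.70;  π(x) − Li(x) ≈ -7.70.

Direct count of primes ≤ 1112 gives π(1112) = 186. Numerical evaluation of the logarithmic integral gives Li(1112) ≈ 193.70. The difference π(x) − Li(x) ≈ -7.70 is typically negative for small/moderate x (Li(x) overestimates), though Littlewood's theorem shows this sign changes infinitely often.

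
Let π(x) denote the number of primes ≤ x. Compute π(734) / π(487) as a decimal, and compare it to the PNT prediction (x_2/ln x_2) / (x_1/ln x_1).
π(734)/π(487) = 130/93 ≈ 1.3978;  PNT prediction ≈ 1.4135.

π(487) = 93 and π(734) = 130, so π(734)/π(487) ≈ 1.3978. The PNT-predicted ratio is (734/ln(734)) / (487/ln(487)) ≈ 1.4135. The two agree to within a few percent, as expected.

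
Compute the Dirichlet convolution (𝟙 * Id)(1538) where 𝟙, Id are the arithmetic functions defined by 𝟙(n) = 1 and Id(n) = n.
(𝟙 * Id)(1538) = 2310

Divisors of 1538: [1, 2, 769, 1538]. For each d | 1538:
  d = 1: 𝟙(1) · Id(1538/1) = 1 · 1538 = 1538
  d = 2: 𝟙(2) · Id(1538/2) = 1 · 769 = 769
  d = 769: 𝟙(769) · Id(1538/769) = 1 · 2 = 2
  d = 1538: 𝟙(1538) · Id(1538/1538) = 1 · 1 = 1
Summing: (𝟙 * Id)(1538) = 1538 + 769 + 2 + 1 = 2310.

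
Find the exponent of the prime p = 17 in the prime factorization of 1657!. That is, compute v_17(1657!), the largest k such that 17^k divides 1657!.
v_17(1657!) = 102

Legendre's formula: v_p(n!) = Σ_{k ≥ 1} ⌊n / p^k⌋. For p = 17, n = 1657, the terms are:
  ⌊1657/17^1⌋ = ⌊1657/17⌋ = 97
  ⌊1657/17^2⌋ = ⌊1657/289⌋ = 5
(the next term ⌊1657/17^3⌋ = 0, terminating the sum). Summing: v_17(1657!) = 97 + 5 = 102.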